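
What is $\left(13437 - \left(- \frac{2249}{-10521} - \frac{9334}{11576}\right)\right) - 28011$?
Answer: $- \frac{887455632257}{60895548} \approx -14573.0$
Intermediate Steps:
$\left(13437 - \left(- \frac{2249}{-10521} - \frac{9334}{11576}\right)\right) - 28011 = \left(13437 - \left(\left(-2249\right) \left(- \frac{1}{10521}\right) - \frac{4667}{5788}\right)\right) - 28011 = \left(13437 - \left(\frac{2249}{10521} - \frac{4667}{5788}\right)\right) - 28011 = \left(13437 - - \frac{36084295}{60895548}\right) - 28011 = \left(13437 + \frac{36084295}{60895548}\right) - 28011 = \frac{818289562771}{60895548} - 28011 = - \frac{887455632257}{60895548}$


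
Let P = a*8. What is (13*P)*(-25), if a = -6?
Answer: 15600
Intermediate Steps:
P = -48 (P = -6*8 = -48)
(13*P)*(-25) = (13*(-48))*(-25) = -624*(-25) = 15600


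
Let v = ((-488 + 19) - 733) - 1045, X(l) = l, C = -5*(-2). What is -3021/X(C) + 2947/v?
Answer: -973951/3210 ≈ -303.41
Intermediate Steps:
C = 10
v = -2247 (v = (-469 - 733) - 1045 = -1202 - 1045 = -2247)
-3021/X(C) + 2947/v = -3021/10 + 2947/(-2247) = -3021*⅒ + 2947*(-1/2247) = -3021/10 - 421/321 = -973951/3210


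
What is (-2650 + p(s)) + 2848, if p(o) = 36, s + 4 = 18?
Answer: 234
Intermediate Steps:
s = 14 (s = -4 + 18 = 14)
(-2650 + p(s)) + 2848 = (-2650 + 36) + 2848 = -2614 + 2848 = 234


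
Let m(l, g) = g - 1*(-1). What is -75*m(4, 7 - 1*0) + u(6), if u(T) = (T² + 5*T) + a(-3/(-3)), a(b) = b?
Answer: -533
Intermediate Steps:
m(l, g) = 1 + g (m(l, g) = g + 1 = 1 + g)
u(T) = 1 + T² + 5*T (u(T) = (T² + 5*T) - 3/(-3) = (T² + 5*T) - 3*(-⅓) = (T² + 5*T) + 1 = 1 + T² + 5*T)
-75*m(4, 7 - 1*0) + u(6) = -75*(1 + (7 - 1*0)) + (1 + 6² + 5*6) = -75*(1 + (7 + 0)) + (1 + 36 + 30) = -75*(1 + 7) + 67 = -75*8 + 67 = -600 + 67 = -533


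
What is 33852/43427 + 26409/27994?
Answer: 2094516531/1215695438 ≈ 1.7229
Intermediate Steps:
33852/43427 + 26409/27994 = 2094516531/1215695438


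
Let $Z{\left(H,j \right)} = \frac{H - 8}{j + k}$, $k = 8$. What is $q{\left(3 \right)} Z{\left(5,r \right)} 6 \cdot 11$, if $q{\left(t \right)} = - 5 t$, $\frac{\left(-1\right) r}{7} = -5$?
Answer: $\frac{2970}{43} \approx 69.07$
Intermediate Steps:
$r = 35$ ($r = \left(-7\right) \left(-5\right) = 35$)
$Z{\left(H,j \right)} = \frac{-8 + H}{8 + j}$ ($Z{\left(H,j \right)} = \frac{H - 8}{j + 8} = \frac{-8 + H}{8 + j}$)
$q{\left(3 \right)} Z{\left(5,r \right)} 6 \cdot 11 = \left(-5\right) 3 \frac{-8 + 5}{8 + 35} \cdot 6 \cdot 11 = - 15 \cdot \frac{1}{43} \left(-3\right) 66 = \left(-15\right) \left(- \frac{3}{43}\right) 66 = \frac{45}{43} \cdot 66 = \frac{2970}{43}$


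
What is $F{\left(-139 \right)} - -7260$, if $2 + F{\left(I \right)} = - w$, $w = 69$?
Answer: $7189$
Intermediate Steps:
$F{\left(I \right)} = -71$ ($F{\left(I \right)} = -2 - 69 = -71$)
$F{\left(-139 \right)} - -7260 = -71 - -7260 = -71 + 7260 = 7189$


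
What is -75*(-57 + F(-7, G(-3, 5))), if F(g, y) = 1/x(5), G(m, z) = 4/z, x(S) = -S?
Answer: 4290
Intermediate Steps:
F(g, y) = -⅕ (F(g, y) = 1/(-1*5) = 1/(-5) = -⅕)
-75*(-57 + F(-7, G(-3, 5))) = -75*(-57 - ⅕) = -75*(-286/5) = 4290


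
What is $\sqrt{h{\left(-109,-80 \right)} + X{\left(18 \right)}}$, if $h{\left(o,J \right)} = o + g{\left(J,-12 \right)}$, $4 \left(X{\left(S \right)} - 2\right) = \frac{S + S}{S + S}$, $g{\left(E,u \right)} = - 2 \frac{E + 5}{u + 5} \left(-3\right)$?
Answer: $\frac{i \sqrt{8323}}{14} \approx 6.5165 i$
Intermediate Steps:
$g{\left(E,u \right)} = \frac{6 \left(5 + E\right)}{5 + u}$ ($g{\left(E,u \right)} = - 2 \frac{5 + E}{5 + u} \left(-3\right) = - \frac{2 \left(5 + E\right)}{5 + u} \left(-3\right) = \frac{6 \left(5 + E\right)}{5 + u}$)
$X{\left(S \right)} = \frac{9}{4}$ ($X{\left(S \right)} = 2 + \frac{\left(S + S\right) \frac{1}{S + S}}{4} = 2 + \frac{2 S \frac{1}{2 S}}{4} = 2 + \frac{1}{4} \cdot 1 = 2 + \frac{1}{4} = \frac{9}{4}$)
$h{\left(o,J \right)} = - \frac{30}{7} + o - \frac{6 J}{7}$ ($h{\left(o,J \right)} = o + \frac{6 \left(5 + J\right)}{5 - 12} = o + \frac{6 \left(5 + J\right)}{-7} = o + 6 \left(- \frac{1}{7}\right) \left(5 + J\right) = o - \left(\frac{30}{7} + \frac{6 J}{7}\right) = - \frac{30}{7} + o - \frac{6 J}{7}$)
$\sqrt{h{\left(-109,-80 \right)} + X{\left(18 \right)}} = \sqrt{\left(- \frac{30}{7} - 109 - - \frac{480}{7}\right) + \frac{9}{4}} = \sqrt{\left(- \frac{30}{7} - 109 + \frac{480}{7}\right) + \frac{9}{4}} = \sqrt{- \frac{313}{7} + \frac{9}{4}} = \sqrt{- \frac{1189}{28}} = \frac{i \sqrt{8323}}{14}$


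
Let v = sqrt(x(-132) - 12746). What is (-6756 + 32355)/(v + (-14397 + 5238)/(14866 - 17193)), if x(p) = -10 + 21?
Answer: 60621256423/7671445344 - 46205589157*I*sqrt(1415)/7671445344 ≈ 7.9022 - 226.57*I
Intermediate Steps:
x(p) = 11
v = 3*I*sqrt(1415) (v = sqrt(11 - 12746) = sqrt(-12735) = 3*I*sqrt(1415) ≈ 112.85*I)
(-6756 + 32355)/(v + (-14397 + 5238)/(14866 - 17193)) = (-6756 + 32355)/(3*I*sqrt(1415) + (-14397 + 5238)/(14866 - 17193)) = 25599/(3*I*sqrt(1415) - 9159/(-2327)) = 25599/(3*I*sqrt(1415) - 9159*(-1/2327)) = 25599/(3*I*sqrt(1415) + 9159/2327) = 25599/(9159/2327 + 3*I*sqrt(1415))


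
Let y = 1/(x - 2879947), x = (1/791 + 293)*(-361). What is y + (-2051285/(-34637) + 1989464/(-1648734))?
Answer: 3912299035363239441802/67435175968184821299 ≈ 58.016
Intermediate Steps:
x = -83666804/791 (x = (1/791 + 293)*(-361) = (231764/791)*(-361) = -83666804/791 ≈ -1.0577e+5)
y = -791/2361704881 (y = 1/(-83666804/791 - 2879947) = 1/(-2361704881/791) = -791/2361704881 ≈ -3.3493e-7)
y + (-2051285/(-34637) + 1989464/(-1648734)) = -791/2361704881 + (-2051285/(-34637) + 1989464/(-1648734)) = -791/2361704881 + (-2051285*(-1/34637) + 1989464*(-1/1648734)) = -791/2361704881 + (2051285/34637 - 994732/824367) = -791/2361704881 + 1656557129311/28553599779 = 3912299035363239441802/67435175968184821299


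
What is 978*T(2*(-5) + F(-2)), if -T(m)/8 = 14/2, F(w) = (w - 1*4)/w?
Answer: -54768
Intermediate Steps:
F(w) = (-4 + w)/w (F(w) = (w - 4)/w = (-4 + w)/w)
T(m) = -56 (T(m) = -112/2 = -8*7 = -56)
978*T(2*(-5) + F(-2)) = 978*(-56) = -54768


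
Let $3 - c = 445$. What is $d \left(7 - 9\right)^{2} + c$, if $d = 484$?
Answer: $1494$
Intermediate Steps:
$c = -442$ ($c = 3 - 445 = -442$)
$d \left(7 - 9\right)^{2} + c = 484 \left(7 - 9\right)^{2} - 442 = 484 \left(-2\right)^{2} - 442 = 484 \cdot 4 - 442 = 1936 - 442 = 1494$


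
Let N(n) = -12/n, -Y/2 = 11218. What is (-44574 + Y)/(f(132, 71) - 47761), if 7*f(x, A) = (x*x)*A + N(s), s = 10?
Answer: -2345350/4513879 ≈ -0.51959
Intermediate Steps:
Y = -22436 (Y = -2*11218 = -22436)
f(x, A) = -6/35 + A*x²/7 (f(x, A) = ((x*x)*A - 12/10)/7 = (x²*A - 12*⅒)/7 = (A*x² - 6/5)/7 = (-6/5 + A*x²)/7 = -6/35 + A*x²/7)
(-44574 + Y)/(f(132, 71) - 47761) = (-44574 - 22436)/((-6/35 + (⅐)*71*132²) - 47761) = -67010/((-6/35 + (⅐)*71*17424) - 47761) = -67010/((-6/35 + 1237104/7) - 47761) = -67010/(6185514/35 - 47761) = -67010/4513879/35 = -67010*35/4513879 = -2345350/4513879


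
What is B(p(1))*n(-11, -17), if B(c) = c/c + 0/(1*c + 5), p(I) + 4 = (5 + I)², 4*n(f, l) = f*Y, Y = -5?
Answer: 55/4 ≈ 13.750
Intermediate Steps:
n(f, l) = -5*f/4 (n(f, l) = (f*(-5))/4 = (-5*f)/4 = -5*f/4)
p(I) = -4 + (5 + I)²
B(c) = 1 (B(c) = 1 + 0/(c + 5) = 1 + 0/(5 + c) = 1 + 0 = 1)
B(p(1))*n(-11, -17) = 1*(-5/4*(-11)) = 1*(55/4) = 55/4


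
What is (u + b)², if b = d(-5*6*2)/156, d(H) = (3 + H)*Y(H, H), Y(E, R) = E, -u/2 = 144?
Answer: 11964681/169 ≈ 70797.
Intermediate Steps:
u = -288 (u = -2*144 = -288)
d(H) = H*(3 + H) (d(H) = (3 + H)*H = H*(3 + H))
b = 285/13 (b = ((-5*6*2)*(3 - 5*6*2))/156 = ((-30*2)*(3 - 30*2))*(1/156) = -60*(3 - 60)*(1/156) = -60*(-57)*(1/156) = 3420*(1/156) = 285/13 ≈ 21.923)
(u + b)² = (-288 + 285/13)² = (-3459/13)² = 11964681/169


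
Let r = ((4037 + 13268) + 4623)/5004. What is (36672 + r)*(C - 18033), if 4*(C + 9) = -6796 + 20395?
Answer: -447878646271/834 ≈ -5.3702e+8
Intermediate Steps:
C = 13563/4 (C = -9 + (-6796 + 20395)/4 = -9 + (¼)*13599 = -9 + 13599/4 = 13563/4 ≈ 3390.8)
r = 5482/1251 (r = (17305 + 4623)*(1/5004) = 21928*(1/5004) = 5482/1251 ≈ 4.3821)
(36672 + r)*(C - 18033) = (36672 + 5482/1251)*(13563/4 - 18033) = (45882154/1251)*(-58569/4) = -447878646271/834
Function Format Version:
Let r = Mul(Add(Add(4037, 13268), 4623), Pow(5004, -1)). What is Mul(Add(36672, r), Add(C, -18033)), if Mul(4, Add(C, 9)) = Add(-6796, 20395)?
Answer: Rational(-447878646271, 834) ≈ -5.3702e+8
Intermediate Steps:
C = Rational(13563, 4) (C = Add(-9, Mul(Rational(1, 4), Add(-6796, 20395))) = Add(-9, Mul(Rational(1, 4), 13599)) = Add(-9, Rational(13599, 4)) = Rational(13563, 4) ≈ 3390.8)
r = Rational(5482, 1251) (r = Mul(Add(17305, 4623), Rational(1, 5004)) = Mul(21928, Rational(1, 5004)) = Rational(5482, 1251) ≈ 4.3821)
Mul(Add(36672, r), Add(C, -18033)) = Mul(Add(36672, Rational(5482, 1251)), Add(Rational(13563, 4), -18033)) = Mul(Rational(45882154, 1251), Rational(-58569, 4)) = Rational(-447878646271, 834)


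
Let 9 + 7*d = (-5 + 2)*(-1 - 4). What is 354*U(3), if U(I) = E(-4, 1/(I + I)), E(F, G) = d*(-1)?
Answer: -2124/7 ≈ -303.43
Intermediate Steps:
d = 6/7 (d = -9/7 + ((-5 + 2)*(-1 - 4))/7 = -9/7 + (-3*(-5))/7 = -9/7 + (1/7)*15 = -9/7 + 15/7 = 6/7 ≈ 0.85714)
E(F, G) = -6/7 (E(F, G) = (6/7)*(-1) = -6/7)
U(I) = -6/7
354*U(3) = 354*(-6/7) = -2124/7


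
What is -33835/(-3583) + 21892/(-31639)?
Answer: 992066529/113362537 ≈ 8.7513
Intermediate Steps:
-33835/(-3583) + 21892/(-31639) = -33835*(-1/3583) + 21892*(-1/31639) = 33835/3583 - 21892/31639 = 992066529/113362537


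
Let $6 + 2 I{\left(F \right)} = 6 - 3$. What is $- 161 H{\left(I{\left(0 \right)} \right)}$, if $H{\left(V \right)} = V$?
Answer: $\frac{483}{2} \approx 241.5$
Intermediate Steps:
$I{\left(F \right)} = - \frac{3}{2}$ ($I{\left(F \right)} = -3 + \frac{6 - 3}{2} = -3 + \frac{1}{2} \cdot 3 = -3 + \frac{3}{2} = - \frac{3}{2}$)
$- 161 H{\left(I{\left(0 \right)} \right)} = \left(-161\right) \left(- \frac{3}{2}\right) = \frac{483}{2}$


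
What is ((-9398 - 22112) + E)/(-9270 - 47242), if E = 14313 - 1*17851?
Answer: 4381/7064 ≈ 0.62019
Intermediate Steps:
E = -3538 (E = 14313 - 17851 = -3538)
((-9398 - 22112) + E)/(-9270 - 47242) = ((-9398 - 22112) - 3538)/(-9270 - 47242) = (-31510 - 3538)/(-56512) = -35048*(-1/56512) = 4381/7064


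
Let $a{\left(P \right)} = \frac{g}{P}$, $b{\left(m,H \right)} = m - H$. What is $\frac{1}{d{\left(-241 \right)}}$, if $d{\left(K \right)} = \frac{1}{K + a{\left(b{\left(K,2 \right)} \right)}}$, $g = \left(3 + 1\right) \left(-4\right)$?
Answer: $- \frac{58547}{243} \approx -240.93$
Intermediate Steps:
$g = -16$ ($g = 4 \left(-4\right) = -16$)
$a{\left(P \right)} = - \frac{16}{P}$
$d{\left(K \right)} = \frac{1}{K - \frac{16}{-2 + K}}$ ($d{\left(K \right)} = \frac{1}{K - \frac{16}{K - 2}} = \frac{1}{K - \frac{16}{-2 + K}}$)
$\frac{1}{d{\left(-241 \right)}} = \frac{1}{\frac{1}{-16 - 241 \left(-2 - 241\right)} \left(-2 - 241\right)} = \frac{1}{\frac{1}{-16 - -58563} \left(-243\right)} = \frac{1}{\frac{1}{-16 + 58563} \left(-243\right)} = \frac{1}{\frac{1}{58547} \left(-243\right)} = \frac{1}{- \frac{243}{58547}} = - \frac{58547}{243}$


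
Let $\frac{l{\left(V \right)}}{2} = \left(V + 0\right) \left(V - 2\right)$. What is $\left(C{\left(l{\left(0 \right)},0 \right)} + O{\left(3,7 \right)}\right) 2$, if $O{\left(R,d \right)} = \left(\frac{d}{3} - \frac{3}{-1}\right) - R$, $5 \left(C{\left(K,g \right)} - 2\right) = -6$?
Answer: $\frac{94}{15} \approx 6.2667$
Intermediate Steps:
$l{\left(V \right)} = 2 V \left(-2 + V\right)$ ($l{\left(V \right)} = 2 \left(V + 0\right) \left(V - 2\right) = 2 V \left(-2 + V\right)$)
$C{\left(K,g \right)} = \frac{4}{5}$ ($C{\left(K,g \right)} = 2 + \frac{1}{5} \left(-6\right) = 2 - \frac{6}{5} = \frac{4}{5}$)
$O{\left(R,d \right)} = 3 - R + \frac{d}{3}$ ($O{\left(R,d \right)} = \left(d \frac{1}{3} - -3\right) - R = \left(\frac{d}{3} + 3\right) - R = \left(3 + \frac{d}{3}\right) - R = 3 - R + \frac{d}{3}$)
$\left(C{\left(l{\left(0 \right)},0 \right)} + O{\left(3,7 \right)}\right) 2 = \left(\frac{4}{5} + \left(3 - 3 + \frac{1}{3} \cdot 7\right)\right) 2 = \left(\frac{4}{5} + \left(3 - 3 + \frac{7}{3}\right)\right) 2 = \left(\frac{4}{5} + \frac{7}{3}\right) 2 = \frac{47}{15} \cdot 2 = \frac{94}{15}$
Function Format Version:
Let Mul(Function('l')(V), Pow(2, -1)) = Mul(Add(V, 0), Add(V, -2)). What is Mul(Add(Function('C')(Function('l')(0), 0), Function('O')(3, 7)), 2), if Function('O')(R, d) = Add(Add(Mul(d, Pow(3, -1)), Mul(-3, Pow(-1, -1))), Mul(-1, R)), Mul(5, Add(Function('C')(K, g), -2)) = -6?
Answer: Rational(94, 15) ≈ 6.2667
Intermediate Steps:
Function('l')(V) = Mul(2, V, Add(-2, V)) (Function('l')(V) = Mul(2, Mul(Add(V, 0), Add(V, -2))) = Mul(2, Mul(V, Add(-2, V))) = Mul(2, V, Add(-2, V)))
Function('C')(K, g) = Rational(4, 5) (Function('C')(K, g) = Add(2, Mul(Rational(1, 5), -6)) = Add(2, Rational(-6, 5)) = Rational(4, 5))
Function('O')(R, d) = Add(3, Mul(-1, R), Mul(Rational(1, 3), d)) (Function('O')(R, d) = Add(Add(Mul(d, Rational(1, 3)), Mul(-3, -1)), Mul(-1, R)) = Add(Add(Mul(Rational(1, 3), d), 3), Mul(-1, R)) = Add(Add(3, Mul(Rational(1, 3), d)), Mul(-1, R)) = Add(3, Mul(-1, R), Mul(Rational(1, 3), d)))
Mul(Add(Function('C')(Function('l')(0), 0), Function('O')(3, 7)), 2) = Mul(Add(Rational(4, 5), Add(3, Mul(-1, 3), Mul(Rational(1, 3), 7))), 2) = Mul(Add(Rational(4, 5), Add(3, -3, Rational(7, 3))), 2) = Mul(Add(Rational(4, 5), Rational(7, 3)), 2) = Mul(Rational(47, 15), 2) = Rational(94, 15)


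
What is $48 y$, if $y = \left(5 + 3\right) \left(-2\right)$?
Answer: $-768$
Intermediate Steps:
$y = -16$ ($y = 8 \left(-2\right) = -16$)
$48 y = 48 \left(-16\right) = -768$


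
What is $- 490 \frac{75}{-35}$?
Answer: $1050$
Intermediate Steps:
$- 490 \frac{75}{-35} = - 490 \cdot 75 \left(- \frac{1}{35}\right) = \left(-490\right) \left(- \frac{15}{7}\right) = 1050$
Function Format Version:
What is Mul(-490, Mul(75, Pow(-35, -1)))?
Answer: 1050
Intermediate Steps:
Mul(-490, Mul(75, Pow(-35, -1))) = Mul(-490, Mul(75, Rational(-1, 35))) = Mul(-490, Rational(-15, 7)) = 1050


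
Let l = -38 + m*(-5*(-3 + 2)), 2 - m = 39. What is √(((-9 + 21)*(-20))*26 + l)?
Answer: I*√6463 ≈ 80.393*I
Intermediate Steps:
m = -37 (m = 2 - 1*39 = 2 - 39 = -37)
l = -223 (l = -38 - (-185)*(-3 + 2) = -38 - (-185)*(-1) = -38 - 37*5 = -38 - 185 = -223)
√(((-9 + 21)*(-20))*26 + l) = √(((-9 + 21)*(-20))*26 - 223) = √((12*(-20))*26 - 223) = √(-240*26 - 223) = √(-6240 - 223) = √(-6463) = I*√6463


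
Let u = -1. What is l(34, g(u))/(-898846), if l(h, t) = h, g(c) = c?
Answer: -17/449423 ≈ -3.7826e-5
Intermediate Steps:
l(34, g(u))/(-898846) = 34/(-898846) = 34*(-1/898846) = -17/449423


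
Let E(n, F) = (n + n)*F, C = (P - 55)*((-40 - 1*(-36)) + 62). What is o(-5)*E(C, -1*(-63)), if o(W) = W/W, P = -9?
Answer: -467712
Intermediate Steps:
C = -3712 (C = (-9 - 55)*((-40 - 1*(-36)) + 62) = -64*((-40 + 36) + 62) = -64*(-4 + 62) = -64*58 = -3712)
o(W) = 1
E(n, F) = 2*F*n (E(n, F) = (2*n)*F = 2*F*n)
o(-5)*E(C, -1*(-63)) = 1*(2*(-1*(-63))*(-3712)) = 1*(2*63*(-3712)) = 1*(-467712) = -467712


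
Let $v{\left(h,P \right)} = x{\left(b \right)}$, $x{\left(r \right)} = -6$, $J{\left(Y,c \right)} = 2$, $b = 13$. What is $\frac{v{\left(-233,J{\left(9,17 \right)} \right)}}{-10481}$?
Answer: $\frac{6}{10481} \approx 0.00057246$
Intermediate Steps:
$v{\left(h,P \right)} = -6$
$\frac{v{\left(-233,J{\left(9,17 \right)} \right)}}{-10481} = - \frac{6}{-10481} = \left(-6\right) \left(- \frac{1}{10481}\right) = \frac{6}{10481}$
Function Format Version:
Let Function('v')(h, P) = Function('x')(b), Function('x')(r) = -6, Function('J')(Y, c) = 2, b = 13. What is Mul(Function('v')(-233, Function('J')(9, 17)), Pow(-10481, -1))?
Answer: Rational(6, 10481) ≈ 0.00057246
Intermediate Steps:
Function('v')(h, P) = -6
Mul(Function('v')(-233, Function('J')(9, 17)), Pow(-10481, -1)) = Mul(-6, Pow(-10481, -1)) = Mul(-6, Rational(-1, 10481)) = Rational(6, 10481)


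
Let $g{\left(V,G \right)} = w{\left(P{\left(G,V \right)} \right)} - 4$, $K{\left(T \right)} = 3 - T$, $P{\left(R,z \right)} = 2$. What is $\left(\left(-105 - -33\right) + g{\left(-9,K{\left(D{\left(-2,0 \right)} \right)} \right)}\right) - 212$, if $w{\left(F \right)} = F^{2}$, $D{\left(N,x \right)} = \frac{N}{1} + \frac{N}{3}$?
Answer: $-284$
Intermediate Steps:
$D{\left(N,x \right)} = \frac{4 N}{3}$ ($D{\left(N,x \right)} = N 1 + N \frac{1}{3} = N + \frac{N}{3} = \frac{4 N}{3}$)
$g{\left(V,G \right)} = 0$ ($g{\left(V,G \right)} = 2^{2} - 4 = 4 - 4 = 0$)
$\left(\left(-105 - -33\right) + g{\left(-9,K{\left(D{\left(-2,0 \right)} \right)} \right)}\right) - 212 = \left(\left(-105 - -33\right) + 0\right) - 212 = \left(\left(-105 + 33\right) + 0\right) - 212 = \left(-72 + 0\right) - 212 = -72 - 212 = -284$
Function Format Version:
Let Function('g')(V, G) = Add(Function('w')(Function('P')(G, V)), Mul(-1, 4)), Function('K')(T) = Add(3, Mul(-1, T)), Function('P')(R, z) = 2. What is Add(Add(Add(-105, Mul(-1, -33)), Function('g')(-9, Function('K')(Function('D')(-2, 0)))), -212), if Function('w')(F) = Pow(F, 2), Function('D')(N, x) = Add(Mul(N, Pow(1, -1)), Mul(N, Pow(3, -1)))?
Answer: -284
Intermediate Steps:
Function('D')(N, x) = Mul(Rational(4, 3), N) (Function('D')(N, x) = Add(Mul(N, 1), Mul(N, Rational(1, 3))) = Add(N, Mul(Rational(1, 3), N)) = Mul(Rational(4, 3), N))
Function('g')(V, G) = 0 (Function('g')(V, G) = Add(Pow(2, 2), Mul(-1, 4)) = Add(4, -4) = 0)
Add(Add(Add(-105, Mul(-1, -33)), Function('g')(-9, Function('K')(Function('D')(-2, 0)))), -212) = Add(Add(Add(-105, Mul(-1, -33)), 0), -212) = Add(Add(Add(-105, 33), 0), -212) = Add(Add(-72, 0), -212) = Add(-72, -212) = -284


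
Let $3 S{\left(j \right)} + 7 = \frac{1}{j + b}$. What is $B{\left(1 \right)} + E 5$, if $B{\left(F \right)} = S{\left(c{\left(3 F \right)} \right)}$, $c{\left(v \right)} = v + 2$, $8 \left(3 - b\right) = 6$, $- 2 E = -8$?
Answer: $\frac{1541}{87} \approx 17.713$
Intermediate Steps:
$E = 4$ ($E = \left(- \frac{1}{2}\right) \left(-8\right) = 4$)
$b = \frac{9}{4}$ ($b = 3 - \frac{3}{4} = \frac{9}{4} \approx 2.25$)
$c{\left(v \right)} = 2 + v$
$S{\left(j \right)} = - \frac{7}{3} + \frac{1}{3 \left(\frac{9}{4} + j\right)}$ ($S{\left(j \right)} = - \frac{7}{3} + \frac{1}{3 \left(j + \frac{9}{4}\right)} = - \frac{7}{3} + \frac{1}{3 \left(\frac{9}{4} + j\right)}$)
$B{\left(F \right)} = \frac{-115 - 84 F}{3 \left(17 + 12 F\right)}$ ($B{\left(F \right)} = \frac{-59 - 28 \left(2 + 3 F\right)}{3 \left(9 + 4 \left(2 + 3 F\right)\right)} = \frac{-59 - \left(56 + 84 F\right)}{3 \left(9 + \left(8 + 12 F\right)\right)} = \frac{-115 - 84 F}{3 \left(17 + 12 F\right)}$)
$B{\left(1 \right)} + E 5 = \frac{-115 - 84}{3 \left(17 + 12 \cdot 1\right)} + 4 \cdot 5 = \frac{-115 - 84}{3 \left(17 + 12\right)} + 20 = \frac{1}{3} \cdot \frac{1}{29} \left(-199\right) + 20 = - \frac{199}{87} + 20 = \frac{1541}{87}$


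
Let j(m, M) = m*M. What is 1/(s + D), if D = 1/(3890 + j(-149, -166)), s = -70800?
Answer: -28624/2026579199 ≈ -1.4124e-5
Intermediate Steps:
j(m, M) = M*m
D = 1/28624 (D = 1/(3890 - 166*(-149)) = 1/(3890 + 24734) = 1/28624 ≈ 3.4936e-5)
1/(s + D) = 1/(-70800 + 1/28624) = 1/(-2026579199/28624) = -28624/2026579199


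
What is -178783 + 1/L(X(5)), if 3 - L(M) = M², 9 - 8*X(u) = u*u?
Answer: -178784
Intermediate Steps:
X(u) = 9/8 - u²/8 (X(u) = 9/8 - u*u/8 = 9/8 - u²/8)
L(M) = 3 - M²
-178783 + 1/L(X(5)) = -178783 + 1/(3 - (9/8 - ⅛*5²)²) = -178783 + 1/(3 - (9/8 - ⅛*25)²) = -178783 + 1/(3 - (9/8 - 25/8)²) = -178783 + 1/(3 - 1*(-2)²) = -178783 + 1/(3 - 1*4) = -178783 + 1/(3 - 4) = -178783 + 1/(-1) = -178783 - 1 = -178784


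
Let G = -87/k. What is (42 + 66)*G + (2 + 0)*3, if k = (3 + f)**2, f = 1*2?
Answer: -9246/25 ≈ -369.84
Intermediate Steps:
f = 2
k = 25 (k = (3 + 2)**2 = 5**2 = 25)
G = -87/25 ≈ -3.4800
(42 + 66)*G + (2 + 0)*3 = (42 + 66)*(-87/25) + (2 + 0)*3 = 108*(-87/25) + 2*3 = -9396/25 + 6 = -9246/25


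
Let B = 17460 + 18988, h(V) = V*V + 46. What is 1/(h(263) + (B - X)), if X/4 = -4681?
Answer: 1/124387 ≈ 8.0394e-6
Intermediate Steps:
h(V) = 46 + V**2 (h(V) = V**2 + 46 = 46 + V**2)
X = -18724 (X = 4*(-4681) = -18724)
B = 36448
1/(h(263) + (B - X)) = 1/((46 + 263**2) + (36448 - 1*(-18724))) = 1/((46 + 69169) + (36448 + 18724)) = 1/(69215 + 55172) = 1/124387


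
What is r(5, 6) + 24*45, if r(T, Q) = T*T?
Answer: 1105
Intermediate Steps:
r(T, Q) = T**2
r(5, 6) + 24*45 = 5**2 + 24*45 = 25 + 1080 = 1105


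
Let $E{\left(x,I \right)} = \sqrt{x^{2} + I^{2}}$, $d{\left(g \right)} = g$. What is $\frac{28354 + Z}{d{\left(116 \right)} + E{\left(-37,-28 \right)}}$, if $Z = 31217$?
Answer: $\frac{6910236}{11303} - \frac{59571 \sqrt{2153}}{11303} \approx 366.82$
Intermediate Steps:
$E{\left(x,I \right)} = \sqrt{I^{2} + x^{2}}$
$\frac{28354 + Z}{d{\left(116 \right)} + E{\left(-37,-28 \right)}} = \frac{28354 + 31217}{116 + \sqrt{\left(-28\right)^{2} + \left(-37\right)^{2}}} = \frac{59571}{116 + \sqrt{784 + 1369}} = \frac{59571}{116 + \sqrt{2153}}$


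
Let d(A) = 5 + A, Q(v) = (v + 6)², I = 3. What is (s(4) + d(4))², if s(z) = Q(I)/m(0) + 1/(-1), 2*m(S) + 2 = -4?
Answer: 361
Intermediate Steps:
m(S) = -3 (m(S) = -1 + (½)*(-4) = -1 - 2 = -3)
Q(v) = (6 + v)²
s(z) = -28 (s(z) = (6 + 3)²/(-3) + 1/(-1) = 9²*(-⅓) + 1*(-1) = 81*(-⅓) - 1 = -27 - 1 = -28)
(s(4) + d(4))² = (-28 + (5 + 4))² = (-28 + 9)² = (-19)² = 361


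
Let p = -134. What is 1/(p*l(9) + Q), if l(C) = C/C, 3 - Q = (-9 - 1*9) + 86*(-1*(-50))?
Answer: -1/4413 ≈ -0.00022660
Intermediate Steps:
Q = -4279 (Q = 3 - ((-9 - 1*9) + 86*(-1*(-50))) = 3 - ((-9 - 9) + 86*50) = 3 - (-18 + 4300) = 3 - 1*4282 = 3 - 4282 = -4279)
l(C) = 1
1/(p*l(9) + Q) = 1/(-134*1 - 4279) = 1/(-134 - 4279) = 1/(-4413) = -1/4413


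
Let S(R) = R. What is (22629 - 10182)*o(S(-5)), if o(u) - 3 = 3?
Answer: 74682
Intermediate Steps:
o(u) = 6 (o(u) = 3 + 3 = 6)
(22629 - 10182)*o(S(-5)) = (22629 - 10182)*6 = 12447*6 = 74682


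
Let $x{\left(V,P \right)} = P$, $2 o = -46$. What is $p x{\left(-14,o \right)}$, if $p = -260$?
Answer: $5980$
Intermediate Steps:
$o = -23$ ($o = \frac{1}{2} \left(-46\right) = -23$)
$p x{\left(-14,o \right)} = \left(-260\right) \left(-23\right) = 5980$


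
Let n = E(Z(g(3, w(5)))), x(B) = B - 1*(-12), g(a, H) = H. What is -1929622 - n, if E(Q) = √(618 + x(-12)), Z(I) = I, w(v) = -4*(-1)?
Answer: -1929622 - √618 ≈ -1.9296e+6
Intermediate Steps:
w(v) = 4
x(B) = 12 + B (x(B) = B + 12 = 12 + B)
E(Q) = √618 (E(Q) = √(618 + (12 - 12)) = √(618 + 0) = √618)
n = √618 ≈ 24.860
-1929622 - n = -1929622 - √618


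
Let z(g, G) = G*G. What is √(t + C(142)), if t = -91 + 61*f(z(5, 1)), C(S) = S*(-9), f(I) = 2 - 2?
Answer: 37*I ≈ 37.0*I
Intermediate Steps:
z(g, G) = G²
f(I) = 0
C(S) = -9*S
t = -91 (t = -91 + 61*0 = -91 + 0 = -91)
√(t + C(142)) = √(-91 - 9*142) = √(-91 - 1278) = √(-1369) = 37*I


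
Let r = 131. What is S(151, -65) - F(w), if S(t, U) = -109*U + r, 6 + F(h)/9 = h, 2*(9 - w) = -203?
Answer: 12551/2 ≈ 6275.5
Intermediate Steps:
w = 221/2 (w = 9 - ½*(-203) = 9 + 203/2 = 221/2 ≈ 110.50)
F(h) = -54 + 9*h
S(t, U) = 131 - 109*U (S(t, U) = -109*U + 131 = 131 - 109*U)
S(151, -65) - F(w) = (131 - 109*(-65)) - (-54 + 9*(221/2)) = (131 + 7085) - (-54 + 1989/2) = 7216 - 1*1881/2 = 7216 - 1881/2 = 12551/2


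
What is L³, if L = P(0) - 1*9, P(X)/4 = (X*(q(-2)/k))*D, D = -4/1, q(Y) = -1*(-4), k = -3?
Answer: -729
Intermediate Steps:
q(Y) = 4
D = -4 (D = -4*1 = -4)
P(X) = 64*X/3 (P(X) = 4*((X*(4/(-3)))*(-4)) = 4*((X*(4*(-⅓)))*(-4)) = 4*((X*(-4/3))*(-4)) = 4*(-4*X/3*(-4)) = 4*(16*X/3) = 64*X/3)
L = -9 (L = (64/3)*0 - 1*9 = 0 - 9 = -9)
L³ = (-9)³ = -729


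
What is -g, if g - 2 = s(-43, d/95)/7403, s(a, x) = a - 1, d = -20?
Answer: -1342/673 ≈ -1.9941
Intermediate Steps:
s(a, x) = -1 + a
g = 1342/673 (g = 2 + (-1 - 43)/7403 = 2 - 44*1/7403 = 2 - 4/673 = 1342/673 ≈ 1.9941)
-g = -1*1342/673 = -1342/673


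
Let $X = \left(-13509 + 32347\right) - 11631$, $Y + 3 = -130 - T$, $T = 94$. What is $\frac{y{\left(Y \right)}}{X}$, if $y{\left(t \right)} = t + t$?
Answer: $- \frac{454}{7207} \approx -0.062994$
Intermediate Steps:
$Y = -227$ ($Y = -3 - 224 = -227$)
$y{\left(t \right)} = 2 t$
$X = 7207$ ($X = 18838 - 11631 = 7207$)
$\frac{y{\left(Y \right)}}{X} = \frac{2 \left(-227\right)}{7207} = \left(-454\right) \frac{1}{7207} = - \frac{454}{7207}$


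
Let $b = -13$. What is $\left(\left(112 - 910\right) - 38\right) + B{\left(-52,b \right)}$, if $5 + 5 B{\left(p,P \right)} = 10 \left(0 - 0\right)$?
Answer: $-837$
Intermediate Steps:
$B{\left(p,P \right)} = -1$ ($B{\left(p,P \right)} = -1 + \frac{10 \left(0 - 0\right)}{5} = -1 + \frac{10 \left(0 + 0\right)}{5} = -1 + \frac{10 \cdot 0}{5} = -1 + \frac{1}{5} \cdot 0 = -1 + 0 = -1$)
$\left(\left(112 - 910\right) - 38\right) + B{\left(-52,b \right)} = \left(\left(112 - 910\right) - 38\right) - 1 = \left(-798 - 38\right) - 1 = -836 - 1 = -837$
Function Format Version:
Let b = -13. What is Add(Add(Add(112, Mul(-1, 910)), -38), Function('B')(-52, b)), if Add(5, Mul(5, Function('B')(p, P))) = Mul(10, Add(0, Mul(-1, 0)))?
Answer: -837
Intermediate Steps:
Function('B')(p, P) = -1 (Function('B')(p, P) = Add(-1, Mul(Rational(1, 5), Mul(10, Add(0, Mul(-1, 0))))) = Add(-1, Mul(Rational(1, 5), Mul(10, Add(0, 0)))) = Add(-1, Mul(Rational(1, 5), Mul(10, 0))) = Add(-1, Mul(Rational(1, 5), 0)) = Add(-1, 0) = -1)
Add(Add(Add(112, Mul(-1, 910)), -38), Function('B')(-52, b)) = Add(Add(Add(112, Mul(-1, 910)), -38), -1) = Add(Add(Add(112, -910), -38), -1) = Add(Add(-798, -38), -1) = Add(-836, -1) = -837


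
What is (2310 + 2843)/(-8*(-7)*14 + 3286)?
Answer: 5153/4070 ≈ 1.2661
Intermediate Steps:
(2310 + 2843)/(-8*(-7)*14 + 3286) = 5153/(56*14 + 3286) = 5153/(784 + 3286) = 5153/4070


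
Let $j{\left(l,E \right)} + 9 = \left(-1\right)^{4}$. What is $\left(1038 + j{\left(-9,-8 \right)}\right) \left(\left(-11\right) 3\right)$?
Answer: $-33990$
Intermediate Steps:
$j{\left(l,E \right)} = -8$ ($j{\left(l,E \right)} = -9 + \left(-1\right)^{4} = -9 + 1 = -8$)
$\left(1038 + j{\left(-9,-8 \right)}\right) \left(\left(-11\right) 3\right) = \left(1038 - 8\right) \left(\left(-11\right) 3\right) = 1030 \left(-33\right) = -33990$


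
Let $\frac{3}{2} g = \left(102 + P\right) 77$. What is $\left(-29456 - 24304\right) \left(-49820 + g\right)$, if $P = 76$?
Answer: $2187100160$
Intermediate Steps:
$g = \frac{27412}{3}$ ($g = \frac{2 \left(102 + 76\right) 77}{3} = \frac{2 \cdot 178 \cdot 77}{3} = \frac{2}{3} \cdot 13706 = \frac{27412}{3} \approx 9137.3$)
$\left(-29456 - 24304\right) \left(-49820 + g\right) = \left(-29456 - 24304\right) \left(-49820 + \frac{27412}{3}\right) = \left(-53760\right) \left(- \frac{122048}{3}\right) = 2187100160$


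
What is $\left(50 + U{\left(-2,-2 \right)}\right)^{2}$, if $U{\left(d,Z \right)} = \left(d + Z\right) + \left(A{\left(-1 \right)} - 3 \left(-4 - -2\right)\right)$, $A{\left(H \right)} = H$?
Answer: $2601$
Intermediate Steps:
$U{\left(d,Z \right)} = 5 + Z + d$ ($U{\left(d,Z \right)} = \left(d + Z\right) - \left(1 + 3 \left(-4 - -2\right)\right) = \left(Z + d\right) - \left(1 + 3 \left(-4 + 2\right)\right) = \left(Z + d\right) - -5 = \left(Z + d\right) + \left(-1 + 6\right) = \left(Z + d\right) + 5 = 5 + Z + d$)
$\left(50 + U{\left(-2,-2 \right)}\right)^{2} = \left(50 - -1\right)^{2} = \left(50 + 1\right)^{2} = 51^{2} = 2601$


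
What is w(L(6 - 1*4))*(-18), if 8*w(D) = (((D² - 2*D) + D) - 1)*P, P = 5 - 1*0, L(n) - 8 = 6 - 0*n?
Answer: -8145/4 ≈ -2036.3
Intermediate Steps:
L(n) = 14 (L(n) = 8 + (6 - 0*n) = 8 + (6 - 1*0) = 8 + (6 + 0) = 8 + 6 = 14)
P = 5 (P = 5 + 0 = 5)
w(D) = -5/8 - 5*D/8 + 5*D²/8 (w(D) = ((((D² - 2*D) + D) - 1)*5)/8 = (((D² - D) - 1)*5)/8 = ((-1 + D² - D)*5)/8 = (-5 - 5*D + 5*D²)/8 = -5/8 - 5*D/8 + 5*D²/8)
w(L(6 - 1*4))*(-18) = (-5/8 - 5/8*14 + (5/8)*14²)*(-18) = (-5/8 - 35/4 + (5/8)*196)*(-18) = (-5/8 - 35/4 + 245/2)*(-18) = (905/8)*(-18) = -8145/4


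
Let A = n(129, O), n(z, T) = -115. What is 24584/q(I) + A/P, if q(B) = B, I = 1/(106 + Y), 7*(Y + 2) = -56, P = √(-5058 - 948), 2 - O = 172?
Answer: 2360064 + 115*I*√6006/6006 ≈ 2.3601e+6 + 1.4839*I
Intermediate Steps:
O = -170 (O = 2 - 1*172 = 2 - 172 = -170)
P = I*√6006 (P = √(-6006) = I*√6006 ≈ 77.498*I)
Y = -10 (Y = -2 + (⅐)*(-56) = -2 - 8 = -10)
I = 1/96 (I = 1/(106 - 10) = 1/96 ≈ 0.010417)
A = -115
24584/q(I) + A/P = 24584/(1/96) - 115*(-I*√6006/6006) = 24584*96 - (-115)*I*√6006/6006 = 2360064 + 115*I*√6006/6006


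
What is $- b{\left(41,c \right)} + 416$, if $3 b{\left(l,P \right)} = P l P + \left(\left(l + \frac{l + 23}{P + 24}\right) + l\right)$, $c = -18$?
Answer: $- \frac{36386}{9} \approx -4042.9$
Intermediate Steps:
$b{\left(l,P \right)} = \frac{2 l}{3} + \frac{l P^{2}}{3} + \frac{23 + l}{3 \left(24 + P\right)}$ ($b{\left(l,P \right)} = \frac{P l P + \left(\left(l + \frac{l + 23}{P + 24}\right) + l\right)}{3} = \frac{l P^{2} + \left(\left(l + \frac{23 + l}{24 + P}\right) + l\right)}{3} = \frac{l P^{2} + \left(2 l + \frac{23 + l}{24 + P}\right)}{3} = \frac{2 l + l P^{2} + \frac{23 + l}{24 + P}}{3} = \frac{2 l}{3} + \frac{l P^{2}}{3} + \frac{23 + l}{3 \left(24 + P\right)}$)
$- b{\left(41,c \right)} + 416 = - \frac{23 + 49 \cdot 41 + 41 \left(-18\right)^{3} + 2 \left(-18\right) 41 + 24 \cdot 41 \left(-18\right)^{2}}{3 \left(24 - 18\right)} + 416 = - \frac{23 + 2009 + 41 \left(-5832\right) - 1476 + 24 \cdot 41 \cdot 324}{3 \cdot 6} + 416 = - \frac{23 + 2009 - 239112 - 1476 + 318816}{3 \cdot 6} + 416 = - \frac{80260}{3 \cdot 6} + 416 = \left(-1\right) \frac{40130}{9} + 416 = - \frac{40130}{9} + 416 = - \frac{36386}{9}$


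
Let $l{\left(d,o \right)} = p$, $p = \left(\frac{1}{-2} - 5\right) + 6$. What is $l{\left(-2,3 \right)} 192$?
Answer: $96$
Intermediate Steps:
$p = \frac{1}{2}$ ($p = \left(- \frac{1}{2} - 5\right) + 6 = - \frac{11}{2} + 6 = \frac{1}{2} \approx 0.5$)
$l{\left(d,o \right)} = \frac{1}{2}$
$l{\left(-2,3 \right)} 192 = \frac{1}{2} \cdot 192 = 96$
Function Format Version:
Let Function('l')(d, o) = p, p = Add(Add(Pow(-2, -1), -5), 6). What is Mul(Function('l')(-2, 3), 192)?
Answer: 96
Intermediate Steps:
p = Rational(1, 2) (p = Add(Add(Rational(-1, 2), -5), 6) = Add(Rational(-11, 2), 6) = Rational(1, 2) ≈ 0.50000)
Function('l')(d, o) = Rational(1, 2)
Mul(Function('l')(-2, 3), 192) = Mul(Rational(1, 2), 192) = 96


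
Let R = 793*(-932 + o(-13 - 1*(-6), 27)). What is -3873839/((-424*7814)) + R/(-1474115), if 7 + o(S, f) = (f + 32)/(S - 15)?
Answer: 90030387522343/53723378221040 ≈ 1.6758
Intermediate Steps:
o(S, f) = -7 + (32 + f)/(-15 + S) (o(S, f) = -7 + (f + 32)/(S - 15) = -7 + (32 + f)/(-15 + S))
R = -16428581/22 (R = 793*(-932 + (137 + 27 - 7*(-13 - 1*(-6)))/(-15 + (-13 - 1*(-6)))) = 793*(-932 + (137 + 27 - 7*(-13 + 6))/(-15 + (-13 + 6))) = 793*(-932 + (137 + 27 - 7*(-7))/(-15 - 7)) = 793*(-932 + (137 + 27 + 49)/(-22)) = 793*(-932 - 1/22*213) = 793*(-932 - 213/22) = 793*(-20717/22) = -16428581/22 ≈ -7.4675e+5)
-3873839/((-424*7814)) + R/(-1474115) = -3873839/((-424*7814)) - 16428581/22/(-1474115) = -3873839/(-3313136) - 16428581/22*(-1/1474115) = -3873839*(-1/3313136) + 16428581/32430530 = 3873839/3313136 + 16428581/32430530 = 90030387522343/53723378221040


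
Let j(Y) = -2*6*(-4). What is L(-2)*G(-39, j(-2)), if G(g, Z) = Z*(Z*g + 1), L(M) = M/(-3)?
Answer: -59872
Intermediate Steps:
j(Y) = 48 (j(Y) = -12*(-4) = 48)
L(M) = -M/3 (L(M) = M*(-⅓) = -M/3)
G(g, Z) = Z*(1 + Z*g)
L(-2)*G(-39, j(-2)) = (-⅓*(-2))*(48*(1 + 48*(-39))) = 2*(48*(1 - 1872))/3 = 2*(48*(-1871))/3 = (⅔)*(-89808) = -59872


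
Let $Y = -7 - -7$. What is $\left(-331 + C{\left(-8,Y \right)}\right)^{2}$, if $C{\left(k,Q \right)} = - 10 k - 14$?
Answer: $70225$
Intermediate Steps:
$Y = 0$ ($Y = -7 + 7 = 0$)
$C{\left(k,Q \right)} = -14 - 10 k$
$\left(-331 + C{\left(-8,Y \right)}\right)^{2} = \left(-331 - -66\right)^{2} = \left(-331 + \left(-14 + 80\right)\right)^{2} = \left(-331 + 66\right)^{2} = \left(-265\right)^{2} = 70225$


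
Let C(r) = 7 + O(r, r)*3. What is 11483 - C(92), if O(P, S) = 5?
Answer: 11461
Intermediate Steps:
C(r) = 22 (C(r) = 7 + 5*3 = 7 + 15 = 22)
11483 - C(92) = 11483 - 1*22 = 11483 - 22 = 11461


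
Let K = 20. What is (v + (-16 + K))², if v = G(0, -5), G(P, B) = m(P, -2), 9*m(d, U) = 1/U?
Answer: 5041/324 ≈ 15.559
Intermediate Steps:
m(d, U) = 1/(9*U)
G(P, B) = -1/18 (G(P, B) = (⅑)/(-2) = (⅑)*(-½) = -1/18)
v = -1/18 ≈ -0.055556
(v + (-16 + K))² = (-1/18 + (-16 + 20))² = (-1/18 + 4)² = (71/18)² = 5041/324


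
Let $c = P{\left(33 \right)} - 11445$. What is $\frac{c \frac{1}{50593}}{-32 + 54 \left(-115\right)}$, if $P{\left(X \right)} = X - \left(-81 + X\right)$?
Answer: $\frac{5682}{157900753} \approx 3.5985 \cdot 10^{-5}$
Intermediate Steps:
$P{\left(X \right)} = 81$
$c = -11364$ ($c = 81 - 11445 = -11364$)
$\frac{c \frac{1}{50593}}{-32 + 54 \left(-115\right)} = \frac{\left(-11364\right) \frac{1}{50593}}{-32 + 54 \left(-115\right)} = \frac{\left(-11364\right) \frac{1}{50593}}{-32 - 6210} = - \frac{11364}{50593 \left(-6242\right)} = \left(- \frac{11364}{50593}\right) \left(- \frac{1}{6242}\right) = \frac{5682}{157900753}$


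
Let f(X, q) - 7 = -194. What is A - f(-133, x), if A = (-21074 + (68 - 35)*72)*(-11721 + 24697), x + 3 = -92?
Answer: -242625061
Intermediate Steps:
x = -95 (x = -3 - 92 = -95)
f(X, q) = -187 (f(X, q) = 7 - 194 = -187)
A = -242625248 (A = (-21074 + 33*72)*12976 = (-21074 + 2376)*12976 = -18698*12976 = -242625248)
A - f(-133, x) = -242625248 - 1*(-187) = -242625248 + 187 = -242625061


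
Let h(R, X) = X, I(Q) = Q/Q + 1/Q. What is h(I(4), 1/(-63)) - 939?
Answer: -59158/63 ≈ -939.02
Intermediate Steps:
I(Q) = 1 + 1/Q
h(I(4), 1/(-63)) - 939 = 1/(-63) - 939 = -1/63 - 939 = -59158/63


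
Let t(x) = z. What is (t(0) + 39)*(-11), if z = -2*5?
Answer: -319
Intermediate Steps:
z = -10
t(x) = -10
(t(0) + 39)*(-11) = (-10 + 39)*(-11) = 29*(-11) = -319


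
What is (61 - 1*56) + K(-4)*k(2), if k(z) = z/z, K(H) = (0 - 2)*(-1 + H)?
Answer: 15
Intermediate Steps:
K(H) = 2 - 2*H (K(H) = -2*(-1 + H) = 2 - 2*H)
k(z) = 1
(61 - 1*56) + K(-4)*k(2) = (61 - 1*56) + (2 - 2*(-4))*1 = (61 - 56) + (2 + 8)*1 = 5 + 10*1 = 5 + 10 = 15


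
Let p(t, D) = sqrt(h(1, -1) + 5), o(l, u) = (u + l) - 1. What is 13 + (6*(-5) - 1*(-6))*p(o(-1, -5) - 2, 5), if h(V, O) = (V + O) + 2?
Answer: 13 - 24*sqrt(7) ≈ -50.498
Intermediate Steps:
h(V, O) = 2 + O + V (h(V, O) = (O + V) + 2 = 2 + O + V)
o(l, u) = -1 + l + u (o(l, u) = (l + u) - 1 = -1 + l + u)
p(t, D) = sqrt(7) (p(t, D) = sqrt((2 - 1 + 1) + 5) = sqrt(2 + 5) = sqrt(7))
13 + (6*(-5) - 1*(-6))*p(o(-1, -5) - 2, 5) = 13 + (6*(-5) - 1*(-6))*sqrt(7) = 13 + (-30 + 6)*sqrt(7) = 13 - 24*sqrt(7)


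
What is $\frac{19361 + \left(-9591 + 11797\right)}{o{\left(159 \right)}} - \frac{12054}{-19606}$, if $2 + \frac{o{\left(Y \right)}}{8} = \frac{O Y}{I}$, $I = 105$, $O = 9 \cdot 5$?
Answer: $\frac{1502273115}{36310312} \approx 41.373$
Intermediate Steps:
$O = 45$
$o{\left(Y \right)} = -16 + \frac{24 Y}{7}$ ($o{\left(Y \right)} = -16 + 8 \frac{45 Y}{105} = -16 + 8 \cdot 45 Y \frac{1}{105} = -16 + 8 \frac{3 Y}{7} = -16 + \frac{24 Y}{7}$)
$\frac{19361 + \left(-9591 + 11797\right)}{o{\left(159 \right)}} - \frac{12054}{-19606} = \frac{19361 + \left(-9591 + 11797\right)}{-16 + \frac{24}{7} \cdot 159} - \frac{12054}{-19606} = \frac{19361 + 2206}{-16 + \frac{3816}{7}} - - \frac{6027}{9803} = \frac{21567}{\frac{3704}{7}} + \frac{6027}{9803} = 21567 \cdot \frac{7}{3704} + \frac{6027}{9803} = \frac{150969}{3704} + \frac{6027}{9803} = \frac{1502273115}{36310312}$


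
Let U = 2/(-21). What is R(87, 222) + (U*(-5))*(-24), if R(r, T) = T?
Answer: 1474/7 ≈ 210.57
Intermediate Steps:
U = -2/21 (U = 2*(-1/21) = -2/21 ≈ -0.095238)
R(87, 222) + (U*(-5))*(-24) = 222 - 2/21*(-5)*(-24) = 222 + (10/21)*(-24) = 222 - 80/7 = 1474/7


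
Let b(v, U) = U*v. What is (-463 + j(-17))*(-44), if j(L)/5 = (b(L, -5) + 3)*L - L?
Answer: 345752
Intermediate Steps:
j(L) = -5*L + 5*L*(3 - 5*L) (j(L) = 5*((-5*L + 3)*L - L) = 5*((3 - 5*L)*L - L) = 5*(L*(3 - 5*L) - L) = 5*(-L + L*(3 - 5*L)) = -5*L + 5*L*(3 - 5*L))
(-463 + j(-17))*(-44) = (-463 + 5*(-17)*(2 - 5*(-17)))*(-44) = (-463 + 5*(-17)*(2 + 85))*(-44) = (-463 + 5*(-17)*87)*(-44) = (-463 - 7395)*(-44) = -7858*(-44) = 345752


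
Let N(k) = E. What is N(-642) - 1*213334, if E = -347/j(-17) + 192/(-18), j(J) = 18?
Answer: -3840551/18 ≈ -2.1336e+5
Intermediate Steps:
E = -539/18 (E = -347/18 + 192/(-18) = -347*1/18 + 192*(-1/18) = -347/18 - 32/3 = -539/18 ≈ -29.944)
N(k) = -539/18
N(-642) - 1*213334 = -539/18 - 1*213334 = -539/18 - 213334 = -3840551/18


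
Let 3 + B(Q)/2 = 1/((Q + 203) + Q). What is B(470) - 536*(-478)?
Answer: 292838888/1143 ≈ 2.5620e+5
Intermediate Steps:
B(Q) = -6 + 2/(203 + 2*Q) (B(Q) = -6 + 2/((Q + 203) + Q) = -6 + 2/((203 + Q) + Q) = -6 + 2/(203 + 2*Q))
B(470) - 536*(-478) = 4*(-304 - 3*470)/(203 + 2*470) - 536*(-478) = 4*(-304 - 1410)/(203 + 940) + 256208 = 4*(-1714)/1143 + 256208 = 4*(1/1143)*(-1714) + 256208 = -6856/1143 + 256208 = 292838888/1143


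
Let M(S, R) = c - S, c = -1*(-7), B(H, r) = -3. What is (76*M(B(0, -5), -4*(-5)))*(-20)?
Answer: -15200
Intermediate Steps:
c = 7
M(S, R) = 7 - S
(76*M(B(0, -5), -4*(-5)))*(-20) = (76*(7 - 1*(-3)))*(-20) = (76*(7 + 3))*(-20) = (76*10)*(-20) = 760*(-20) = -15200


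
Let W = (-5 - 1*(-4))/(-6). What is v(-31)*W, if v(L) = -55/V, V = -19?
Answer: 55/114 ≈ 0.48246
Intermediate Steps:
W = ⅙ (W = (-5 + 4)*(-⅙) = -1*(-⅙) = ⅙ ≈ 0.16667)
v(L) = 55/19 (v(L) = -55/(-19) = -55*(-1/19) = 55/19)
v(-31)*W = (55/19)*(⅙) = 55/114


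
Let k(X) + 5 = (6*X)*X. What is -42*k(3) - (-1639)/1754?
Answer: -3608093/1754 ≈ -2057.1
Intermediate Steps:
k(X) = -5 + 6*X**2 (k(X) = -5 + (6*X)*X = -5 + 6*X**2)
-42*k(3) - (-1639)/1754 = -42*(-5 + 6*3**2) - (-1639)/1754 = -42*(-5 + 6*9) - (-1639)/1754 = -42*(-5 + 54) - 1*(-1639/1754) = -42*49 + 1639/1754 = -2058 + 1639/1754 = -3608093/1754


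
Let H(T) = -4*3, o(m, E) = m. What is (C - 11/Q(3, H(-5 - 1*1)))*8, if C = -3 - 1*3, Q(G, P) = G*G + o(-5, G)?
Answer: -70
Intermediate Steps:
H(T) = -12
Q(G, P) = -5 + G² (Q(G, P) = G*G - 5 = G² - 5 = -5 + G²)
C = -6 (C = -3 - 3 = -6)
(C - 11/Q(3, H(-5 - 1*1)))*8 = (-6 - 11/(-5 + 3²))*8 = (-6 - 11/(-5 + 9))*8 = (-6 - 11/4)*8 = -35/4*8 = -70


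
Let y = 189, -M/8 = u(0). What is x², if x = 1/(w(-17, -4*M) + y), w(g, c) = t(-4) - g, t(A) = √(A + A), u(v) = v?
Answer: 1/(4*(103 + I*√2)²) ≈ 2.3552e-5 - 6.4686e-7*I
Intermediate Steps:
t(A) = √2*√A (t(A) = √(2*A) = √2*√A)
M = 0 (M = -8*0 = 0)
w(g, c) = -g + 2*I*√2 (w(g, c) = √2*√(-4) - g = √2*(2*I) - g = 2*I*√2 - g = -g + 2*I*√2)
x = 1/(206 + 2*I*√2) (x = 1/((-1*(-17) + 2*I*√2) + 189) = 1/((17 + 2*I*√2) + 189) = 1/(206 + 2*I*√2) ≈ 0.0048535 - 6.664e-5*I)
x² = (103/21222 - I*√2/21222)²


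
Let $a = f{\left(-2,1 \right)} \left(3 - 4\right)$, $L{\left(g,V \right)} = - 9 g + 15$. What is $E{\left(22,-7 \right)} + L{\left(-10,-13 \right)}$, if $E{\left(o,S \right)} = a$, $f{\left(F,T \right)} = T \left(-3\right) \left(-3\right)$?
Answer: $96$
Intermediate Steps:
$f{\left(F,T \right)} = 9 T$ ($f{\left(F,T \right)} = - 3 T \left(-3\right) = 9 T$)
$L{\left(g,V \right)} = 15 - 9 g$
$a = -9$ ($a = 9 \cdot 1 \left(3 - 4\right) = 9 \left(-1\right) = -9$)
$E{\left(o,S \right)} = -9$
$E{\left(22,-7 \right)} + L{\left(-10,-13 \right)} = -9 + \left(15 - -90\right) = -9 + \left(15 + 90\right) = -9 + 105 = 96$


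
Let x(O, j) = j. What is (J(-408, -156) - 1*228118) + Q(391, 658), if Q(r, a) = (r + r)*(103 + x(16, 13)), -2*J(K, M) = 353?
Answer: -275165/2 ≈ -1.3758e+5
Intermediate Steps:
J(K, M) = -353/2 (J(K, M) = -½*353 = -353/2)
Q(r, a) = 232*r (Q(r, a) = (r + r)*(103 + 13) = (2*r)*116 = 232*r)
(J(-408, -156) - 1*228118) + Q(391, 658) = (-353/2 - 1*228118) + 232*391 = (-353/2 - 228118) + 90712 = -456589/2 + 90712 = -275165/2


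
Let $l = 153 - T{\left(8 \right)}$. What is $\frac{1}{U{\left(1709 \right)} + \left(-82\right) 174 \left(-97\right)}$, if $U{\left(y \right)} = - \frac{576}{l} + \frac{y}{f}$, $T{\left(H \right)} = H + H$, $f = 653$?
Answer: $\frac{89461}{123813524161} \approx 7.2255 \cdot 10^{-7}$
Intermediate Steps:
$T{\left(H \right)} = 2 H$
$l = 137$ ($l = 153 - 2 \cdot 8 = 153 - 16 = 137$)
$U{\left(y \right)} = - \frac{576}{137} + \frac{y}{653}$
$\frac{1}{U{\left(1709 \right)} + \left(-82\right) 174 \left(-97\right)} = \frac{1}{\left(- \frac{576}{137} + \frac{1}{653} \cdot 1709\right) + \left(-82\right) 174 \left(-97\right)} = \frac{1}{\left(- \frac{576}{137} + \frac{1709}{653}\right) - -1383996} = \frac{1}{- \frac{141995}{89461} + 1383996} = \frac{1}{\frac{123813524161}{89461}} = \frac{89461}{123813524161}$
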